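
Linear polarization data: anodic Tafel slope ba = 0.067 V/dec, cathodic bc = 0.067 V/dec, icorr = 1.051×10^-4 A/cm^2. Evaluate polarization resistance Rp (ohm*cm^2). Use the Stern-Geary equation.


Apply the Stern-Geary equation: Rp = ba*bc / (2.303*icorr*(ba+bc))
ba*bc = 0.067*0.067 = 0.004489
ba+bc = 0.134; 2.303*icorr*(ba+bc) = 2.303*1.051×10^-4*0.134 = 3.243407×10^-5
Rp = 0.004489 / 3.243407×10^-5 = 138.4 ohm*cm^2

138.4 ohm*cm^2


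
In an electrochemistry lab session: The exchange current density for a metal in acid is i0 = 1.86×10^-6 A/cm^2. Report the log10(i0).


i0 = 1.86×10^-6 A/cm^2
log10(i0) = -5.73

-5.73


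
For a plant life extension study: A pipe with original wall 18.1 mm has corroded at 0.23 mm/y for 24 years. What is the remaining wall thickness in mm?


Remaining wall = original − CR × time
t = 18.1 − 0.23*24 = 18.1 − 5.52 = 12.58 mm

12.58 mm


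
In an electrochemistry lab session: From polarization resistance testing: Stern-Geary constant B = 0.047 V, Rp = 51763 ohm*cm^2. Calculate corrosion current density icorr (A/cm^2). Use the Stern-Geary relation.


Apply the Stern-Geary relation: icorr = B / Rp
icorr = 0.047 / 51763 = 9.08×10^-7 A/cm^2

9.08×10^-7 A/cm^2


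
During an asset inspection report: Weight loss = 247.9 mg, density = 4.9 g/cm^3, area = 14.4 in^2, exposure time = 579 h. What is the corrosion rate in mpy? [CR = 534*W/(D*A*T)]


Apply the mpy weight-loss relation: CR = 534 * W / (D * A * T)
Numerator: 534 * 247.9 = 132378.6
Denominator: 4.9 * 14.4 * 579 = 40854.24
CR = 132378.6 / 40854.24 = 3.2403 mpy

3.2403 mpy


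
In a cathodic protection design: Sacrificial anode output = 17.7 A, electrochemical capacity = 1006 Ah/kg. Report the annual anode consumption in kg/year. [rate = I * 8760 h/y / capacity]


Annual consumption = current * hours per year / capacity
Rate = 17.7 * 8760 / 1006 = 154.1 kg/year

154.1 kg/year


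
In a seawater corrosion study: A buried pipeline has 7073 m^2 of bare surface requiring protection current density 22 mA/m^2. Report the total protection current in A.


I = area * current density, then convert mA → A (÷1000)
I = 7073 * 22 / 1000 = 155.61 A

155.61 A


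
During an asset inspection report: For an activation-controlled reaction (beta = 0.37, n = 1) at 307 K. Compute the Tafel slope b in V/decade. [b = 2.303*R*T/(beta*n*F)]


Apply the Tafel slope relation: b = 2.303*R*T/(beta*n*F)
Numerator: 2.303 * 8.314 * 307 = 5878.17
Denominator: 0.37 * 1 * 96485 = 35699.45
b = 5878.17 / 35699.45 = 0.1647 V/decade

0.1647 V/decade


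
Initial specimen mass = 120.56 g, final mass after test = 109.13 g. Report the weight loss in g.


Weight loss = initial − final
WL = 120.56 − 109.13 = 11.43 g

11.43 g


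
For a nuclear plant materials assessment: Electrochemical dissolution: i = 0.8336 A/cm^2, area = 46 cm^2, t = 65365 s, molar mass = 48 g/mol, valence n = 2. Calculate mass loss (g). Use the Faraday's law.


Apply Faraday's law: m = i*A*t*M / (n*F)
Total charge passed Q = i*A*t = 0.8336*46*65365 = 2506460.144 C
m = Q*M/(n*F) = 2506460.144*48/(2*96485) = 623.465 g

623.465 g


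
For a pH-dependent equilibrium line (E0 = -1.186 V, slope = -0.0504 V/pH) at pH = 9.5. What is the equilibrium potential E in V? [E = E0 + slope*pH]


Apply the Pourbaix line equation: E = E0 + slope*pH
E = -1.186 + (-0.0504)*9.5 = -1.186 + (-0.4788) = -1.6648 V
Rounded to 4 decimal places: E = -1.6648 V

-1.6648 V


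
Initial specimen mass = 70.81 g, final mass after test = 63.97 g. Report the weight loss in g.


Weight loss = initial − final
WL = 70.81 − 63.97 = 6.84 g

6.84 g


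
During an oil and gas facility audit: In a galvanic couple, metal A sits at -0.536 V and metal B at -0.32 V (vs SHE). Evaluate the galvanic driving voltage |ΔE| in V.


Driving voltage is the absolute potential difference.
|ΔE| = |-0.536 − (-0.32)| = 0.216 V

0.216 V


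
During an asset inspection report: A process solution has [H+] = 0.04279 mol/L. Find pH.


pH = −log10[H+]
pH = −log10(0.04279) = 1.37

1.37


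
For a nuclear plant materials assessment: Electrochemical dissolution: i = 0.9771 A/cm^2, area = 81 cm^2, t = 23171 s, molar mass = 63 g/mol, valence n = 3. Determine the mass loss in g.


Apply Faraday's law: m = i*A*t*M / (n*F)
Total charge passed Q = i*A*t = 0.9771*81*23171 = 1833871.1121 C
m = Q*M/(n*F) = 1833871.1121*63/(3*96485) = 399.143 g

399.143 g


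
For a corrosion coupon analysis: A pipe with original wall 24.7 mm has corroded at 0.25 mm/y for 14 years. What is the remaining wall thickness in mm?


Remaining wall = original − CR × time
t = 24.7 − 0.25*14 = 24.7 − 3.5 = 21.2 mm

21.2 mm


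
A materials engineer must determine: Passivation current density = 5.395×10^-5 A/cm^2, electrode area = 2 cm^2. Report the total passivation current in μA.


I = i_pass * A, then convert A → μA (×10^6)
I = 5.395×10^-5 * 2 * 10^6 = 107.9 μA

107.9 μA


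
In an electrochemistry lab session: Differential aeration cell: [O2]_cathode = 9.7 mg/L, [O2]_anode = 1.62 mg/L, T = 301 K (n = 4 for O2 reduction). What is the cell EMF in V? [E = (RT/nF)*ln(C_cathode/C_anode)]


Apply the Nernst concentration-cell relation: E = (RT/nF)*ln(C_cathode/C_anode)
RT/nF = 8.314*301/(4*96485) = 0.0064842 V
ln(9.7/1.62) = 1.7897
E = 0.0064842 * 1.7897 = 0.0116 V

0.0116 V


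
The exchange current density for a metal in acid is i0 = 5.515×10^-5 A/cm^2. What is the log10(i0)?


i0 = 5.515×10^-5 A/cm^2
log10(i0) = -4.258

-4.258


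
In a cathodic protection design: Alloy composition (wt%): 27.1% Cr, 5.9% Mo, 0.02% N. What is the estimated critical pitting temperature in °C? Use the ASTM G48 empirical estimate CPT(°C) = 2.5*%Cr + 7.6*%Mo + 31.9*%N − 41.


Apply the ASTM G48 empirical CPT estimate: CPT(°C) = 2.5*%Cr + 7.6*%Mo + 31.9*%N − 41
2.5*27.1 = 67.75; 7.6*5.9 = 44.84; 31.9*0.02 = 0.638
CPT = 67.75 + 44.84 + 0.638 − 41 = 72.228 °C
Rounded to 0.1 °C: CPT ≈ 72.2 °C

72.2 °C


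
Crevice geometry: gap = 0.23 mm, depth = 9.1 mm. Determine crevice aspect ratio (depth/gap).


Aspect ratio = depth / gap
Ratio = 9.1 / 0.23 = 39.6

39.6


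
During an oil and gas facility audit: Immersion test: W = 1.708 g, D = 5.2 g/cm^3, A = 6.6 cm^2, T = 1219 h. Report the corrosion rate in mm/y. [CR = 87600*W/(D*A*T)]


Apply the mm/y weight-loss relation: CR = 87600 * W / (D * A * T)
Numerator: 87600 * 1.708 = 149620.8
Denominator: 5.2 * 6.6 * 1219 = 41836.08
CR = 149620.8 / 41836.08 = 3.576358 mm/y

3.576358 mm/y


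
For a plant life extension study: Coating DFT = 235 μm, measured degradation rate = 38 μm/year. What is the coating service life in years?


Service life = thickness / degradation rate
Life = 235 / 38 = 6.2 years

6.2 years


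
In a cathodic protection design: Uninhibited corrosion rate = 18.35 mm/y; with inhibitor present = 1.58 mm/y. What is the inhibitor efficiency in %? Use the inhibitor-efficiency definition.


Apply the inhibitor-efficiency definition: IE = (CR_blank − CR_inh)/CR_blank × 100
IE = (18.35 − 1.58) / 18.35 × 100
IE = 16.77 / 18.35 × 100 = 91.4 %

91.4 %


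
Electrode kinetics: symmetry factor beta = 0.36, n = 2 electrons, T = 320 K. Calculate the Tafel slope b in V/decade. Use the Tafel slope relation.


Apply the Tafel slope relation: b = 2.303*R*T/(beta*n*F)
Numerator: 2.303 * 8.314 * 320 = 6127.09
Denominator: 0.36 * 2 * 96485 = 69469.2
b = 6127.09 / 69469.2 = 0.088 V/decade

0.088 V/decade


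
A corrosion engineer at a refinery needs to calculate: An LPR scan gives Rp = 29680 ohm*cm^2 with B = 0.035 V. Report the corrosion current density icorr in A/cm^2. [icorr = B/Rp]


Apply the Stern-Geary relation: icorr = B / Rp
icorr = 0.035 / 29680 = 1.179×10^-6 A/cm^2

1.179×10^-6 A/cm^2


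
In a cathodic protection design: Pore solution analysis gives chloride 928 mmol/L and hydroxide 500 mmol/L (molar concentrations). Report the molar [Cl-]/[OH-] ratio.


Threshold parameter = [Cl-] / [OH-] (molar basis; both in mmol/L, so units cancel)
Ratio = 928 / 500 = 1.86

1.86


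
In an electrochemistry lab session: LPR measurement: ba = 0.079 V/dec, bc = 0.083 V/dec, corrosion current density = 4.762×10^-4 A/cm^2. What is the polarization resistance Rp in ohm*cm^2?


Apply the Stern-Geary equation: Rp = ba*bc / (2.303*icorr*(ba+bc))
ba*bc = 0.079*0.083 = 0.006557
ba+bc = 0.162; 2.303*icorr*(ba+bc) = 2.303*4.762×10^-4*0.162 = 1.7766355×10^-4
Rp = 0.006557 / 1.7766355×10^-4 = 36.91 ohm*cm^2

36.91 ohm*cm^2


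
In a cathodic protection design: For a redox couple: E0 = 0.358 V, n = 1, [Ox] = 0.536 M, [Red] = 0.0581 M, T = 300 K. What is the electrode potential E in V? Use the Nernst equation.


Apply the Nernst equation: E = E0 + (RT/nF)*ln([Ox]/[Red])
Step 1: RT/nF = 8.314*300/(1*96485) = 0.02585065 V
Step 2: [Ox]/[Red] = 0.536/0.0581 = 9.225473
Step 3: ln(9.225473) = 2.221968
Step 4: correction = 0.02585065 * 2.221968 = 0.057 V
E = 0.358 + 0.057 = 0.415 V

0.415 V


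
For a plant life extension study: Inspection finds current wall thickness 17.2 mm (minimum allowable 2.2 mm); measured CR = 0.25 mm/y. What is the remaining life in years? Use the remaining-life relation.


Apply the remaining-life relation: RL = (t_current − t_min) / CR
RL = (17.2 − 2.2) / 0.25 = 15.0 / 0.25 = 60.0 years

60.0 years


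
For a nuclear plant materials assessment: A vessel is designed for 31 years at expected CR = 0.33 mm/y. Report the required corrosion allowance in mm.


Corrosion allowance = CR × design life
CA = 0.33 * 31 = 10.23 mm

10.23 mm


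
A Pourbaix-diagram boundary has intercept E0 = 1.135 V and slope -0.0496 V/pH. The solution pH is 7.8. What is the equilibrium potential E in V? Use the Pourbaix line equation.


Apply the Pourbaix line equation: E = E0 + slope*pH
E = 1.135 + (-0.0496)*7.8 = 1.135 + (-0.38688) = 0.74812 V
Rounded to 3 decimal places: E = 0.748 V

0.748 V


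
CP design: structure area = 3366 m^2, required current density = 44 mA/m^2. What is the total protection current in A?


I = area * current density, then convert mA → A (÷1000)
I = 3366 * 44 / 1000 = 148.1 A

148.1 A


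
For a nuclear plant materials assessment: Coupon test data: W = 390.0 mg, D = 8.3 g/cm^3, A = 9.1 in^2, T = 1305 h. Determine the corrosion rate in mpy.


Apply the mpy weight-loss relation: CR = 534 * W / (D * A * T)
Numerator: 534 * 390.0 = 208260.0
Denominator: 8.3 * 9.1 * 1305 = 98566.65
CR = 208260.0 / 98566.65 = 2.113 mpy

2.113 mpy


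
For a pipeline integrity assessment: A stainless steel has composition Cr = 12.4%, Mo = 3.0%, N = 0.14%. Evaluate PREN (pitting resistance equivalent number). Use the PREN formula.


Apply the PREN formula: PREN = Cr + 3.3*Mo + 16*N
PREN = 12.4 + 3.3*3.0 + 16*0.14
PREN = 12.4 + 9.9 + 2.24 = 24.54

24.54


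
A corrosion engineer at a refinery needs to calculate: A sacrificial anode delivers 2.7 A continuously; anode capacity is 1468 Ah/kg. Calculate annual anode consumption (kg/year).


Annual consumption = current * hours per year / capacity
Rate = 2.7 * 8760 / 1468 = 16.1 kg/year

16.1 kg/year


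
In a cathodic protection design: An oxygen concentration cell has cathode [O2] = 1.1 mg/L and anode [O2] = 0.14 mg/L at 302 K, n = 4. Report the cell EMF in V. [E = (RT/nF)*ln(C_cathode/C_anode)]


Apply the Nernst concentration-cell relation: E = (RT/nF)*ln(C_cathode/C_anode)
RT/nF = 8.314*302/(4*96485) = 0.00650575 V
ln(1.1/0.14) = 2.06142
E = 0.00650575 * 2.06142 = 0.01341 V

0.01341 V


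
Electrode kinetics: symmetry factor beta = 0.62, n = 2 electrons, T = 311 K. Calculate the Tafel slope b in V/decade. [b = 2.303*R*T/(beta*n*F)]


Apply the Tafel slope relation: b = 2.303*R*T/(beta*n*F)
Numerator: 2.303 * 8.314 * 311 = 5954.76
Denominator: 0.62 * 2 * 96485 = 119641.4
b = 5954.76 / 119641.4 = 0.05 V/decade

0.05 V/decade


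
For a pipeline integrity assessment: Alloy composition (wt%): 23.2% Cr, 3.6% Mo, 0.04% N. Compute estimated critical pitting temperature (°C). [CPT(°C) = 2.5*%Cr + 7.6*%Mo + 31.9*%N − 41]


Apply the ASTM G48 empirical CPT estimate: CPT(°C) = 2.5*%Cr + 7.6*%Mo + 31.9*%N − 41
2.5*23.2 = 58; 7.6*3.6 = 27.36; 31.9*0.04 = 1.276
CPT = 58 + 27.36 + 1.276 − 41 = 45.636 °C
Rounded to 0.1 °C: CPT ≈ 45.6 °C

45.6 °C


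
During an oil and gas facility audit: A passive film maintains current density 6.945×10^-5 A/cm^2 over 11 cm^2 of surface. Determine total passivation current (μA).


I = i_pass * A, then convert A → μA (×10^6)
I = 6.945×10^-5 * 11 * 10^6 = 763.95 μA

763.95 μA


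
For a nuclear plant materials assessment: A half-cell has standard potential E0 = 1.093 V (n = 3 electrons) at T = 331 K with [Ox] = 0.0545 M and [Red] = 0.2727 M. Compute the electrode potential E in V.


Apply the Nernst equation: E = E0 + (RT/nF)*ln([Ox]/[Red])
Step 1: RT/nF = 8.314*331/(3*96485) = 0.00950729 V
Step 2: [Ox]/[Red] = 0.0545/0.2727 = 0.199853
Step 3: ln(0.199853) = -1.610173
Step 4: correction = 0.00950729 * -1.610173 = -0.0153 V
E = 1.093 + -0.0153 = 1.0777 V

1.0777 V


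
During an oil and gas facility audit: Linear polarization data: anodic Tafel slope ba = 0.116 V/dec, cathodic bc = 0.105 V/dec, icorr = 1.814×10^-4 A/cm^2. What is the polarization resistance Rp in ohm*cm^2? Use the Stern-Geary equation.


Apply the Stern-Geary equation: Rp = ba*bc / (2.303*icorr*(ba+bc))
ba*bc = 0.116*0.105 = 0.01218
ba+bc = 0.221; 2.303*icorr*(ba+bc) = 2.303*1.814×10^-4*0.221 = 9.2325888×10^-5
Rp = 0.01218 / 9.2325888×10^-5 = 131.9 ohm*cm^2

131.9 ohm*cm^2


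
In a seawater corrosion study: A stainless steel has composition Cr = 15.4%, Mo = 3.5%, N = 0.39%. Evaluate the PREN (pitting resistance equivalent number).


Apply the PREN formula: PREN = Cr + 3.3*Mo + 16*N
PREN = 15.4 + 3.3*3.5 + 16*0.39
PREN = 15.4 + 11.55 + 6.24 = 33.19

33.19


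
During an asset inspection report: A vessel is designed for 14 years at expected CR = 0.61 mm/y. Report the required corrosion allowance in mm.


Corrosion allowance = CR × design life
CA = 0.61 * 14 = 8.54 mm

8.54 mm


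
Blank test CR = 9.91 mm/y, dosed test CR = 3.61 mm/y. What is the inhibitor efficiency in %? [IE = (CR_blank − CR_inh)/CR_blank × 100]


Apply the inhibitor-efficiency definition: IE = (CR_blank − CR_inh)/CR_blank × 100
IE = (9.91 − 3.61) / 9.91 × 100
IE = 6.3 / 9.91 × 100 = 63.6 %

63.6 %


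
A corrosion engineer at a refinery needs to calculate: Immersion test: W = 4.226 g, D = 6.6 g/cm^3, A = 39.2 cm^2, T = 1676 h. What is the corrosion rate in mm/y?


Apply the mm/y weight-loss relation: CR = 87600 * W / (D * A * T)
Numerator: 87600 * 4.226 = 370197.6
Denominator: 6.6 * 39.2 * 1676 = 433614.72
CR = 370197.6 / 433614.72 = 0.853748 mm/y

0.853748 mm/y


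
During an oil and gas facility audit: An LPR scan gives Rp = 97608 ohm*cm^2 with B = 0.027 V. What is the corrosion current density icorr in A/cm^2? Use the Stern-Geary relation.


Apply the Stern-Geary relation: icorr = B / Rp
icorr = 0.027 / 97608 = 2.766×10^-7 A/cm^2

2.766×10^-7 A/cm^2


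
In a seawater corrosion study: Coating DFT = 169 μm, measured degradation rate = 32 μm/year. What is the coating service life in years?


Service life = thickness / degradation rate
Life = 169 / 32 = 5.3 years

5.3 years


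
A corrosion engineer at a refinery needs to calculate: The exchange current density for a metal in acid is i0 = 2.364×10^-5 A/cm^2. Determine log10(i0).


i0 = 2.364×10^-5 A/cm^2
log10(i0) = -4.626

-4.626


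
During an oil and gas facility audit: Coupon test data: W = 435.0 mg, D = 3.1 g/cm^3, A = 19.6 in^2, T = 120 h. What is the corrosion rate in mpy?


Apply the mpy weight-loss relation: CR = 534 * W / (D * A * T)
Numerator: 534 * 435.0 = 232290.0
Denominator: 3.1 * 19.6 * 120 = 7291.2
CR = 232290.0 / 7291.2 = 31.85895 mpy

31.85895 mpy


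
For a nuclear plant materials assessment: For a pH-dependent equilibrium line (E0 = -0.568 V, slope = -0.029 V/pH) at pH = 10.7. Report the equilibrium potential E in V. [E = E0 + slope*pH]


Apply the Pourbaix line equation: E = E0 + slope*pH
E = -0.568 + (-0.029)*10.7 = -0.568 + (-0.3103) = -0.8783 V
Rounded to 4 decimal places: E = -0.8783 V

-0.8783 V


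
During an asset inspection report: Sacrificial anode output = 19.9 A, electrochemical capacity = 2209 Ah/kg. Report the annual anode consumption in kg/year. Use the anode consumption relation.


Annual consumption = current * hours per year / capacity
Rate = 19.9 * 8760 / 2209 = 78.9 kg/year

78.9 kg/year


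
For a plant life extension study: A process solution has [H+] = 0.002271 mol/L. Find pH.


pH = −log10[H+]
pH = −log10(0.002271) = 2.64

2.64


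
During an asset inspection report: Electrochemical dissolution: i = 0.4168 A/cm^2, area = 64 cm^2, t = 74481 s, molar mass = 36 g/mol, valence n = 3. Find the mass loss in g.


Apply Faraday's law: m = i*A*t*M / (n*F)
Total charge passed Q = i*A*t = 0.4168*64*74481 = 1986795.5712 C
m = Q*M/(n*F) = 1986795.5712*36/(3*96485) = 247.1011 g

247.1011 g


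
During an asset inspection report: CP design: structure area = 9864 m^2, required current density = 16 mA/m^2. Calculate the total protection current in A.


I = area * current density, then convert mA → A (÷1000)
I = 9864 * 16 / 1000 = 157.82 A

157.82 A


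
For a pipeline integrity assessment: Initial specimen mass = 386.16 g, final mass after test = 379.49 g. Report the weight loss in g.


Weight loss = initial − final
WL = 386.16 − 379.49 = 6.67 g

6.67 g


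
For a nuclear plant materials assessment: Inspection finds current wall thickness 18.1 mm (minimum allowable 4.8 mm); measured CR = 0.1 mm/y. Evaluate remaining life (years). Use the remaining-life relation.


Apply the remaining-life relation: RL = (t_current − t_min) / CR
RL = (18.1 − 4.8) / 0.1 = 13.3 / 0.1 = 133.0 years

133.0 years


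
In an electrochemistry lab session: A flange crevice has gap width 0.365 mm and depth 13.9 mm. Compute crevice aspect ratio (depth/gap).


Aspect ratio = depth / gap
Ratio = 13.9 / 0.365 = 38.1

38.1


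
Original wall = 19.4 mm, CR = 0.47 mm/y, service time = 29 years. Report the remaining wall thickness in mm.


Remaining wall = original − CR × time
t = 19.4 − 0.47*29 = 19.4 − 13.63 = 5.77 mm

5.77 mm


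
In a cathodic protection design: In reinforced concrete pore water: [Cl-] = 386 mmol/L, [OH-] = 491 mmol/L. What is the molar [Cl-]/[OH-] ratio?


Threshold parameter = [Cl-] / [OH-] (molar basis; both in mmol/L, so units cancel)
Ratio = 386 / 491 = 0.79

0.79


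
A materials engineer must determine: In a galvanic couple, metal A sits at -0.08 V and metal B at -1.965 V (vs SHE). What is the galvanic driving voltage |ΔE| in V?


Driving voltage is the absolute potential difference.
|ΔE| = |-0.08 − (-1.965)| = 1.885 V

1.885 V


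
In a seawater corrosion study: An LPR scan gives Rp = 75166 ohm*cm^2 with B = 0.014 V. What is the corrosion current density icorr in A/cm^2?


Apply the Stern-Geary relation: icorr = B / Rp
icorr = 0.014 / 75166 = 1.863×10^-7 A/cm^2

1.863×10^-7 A/cm^2


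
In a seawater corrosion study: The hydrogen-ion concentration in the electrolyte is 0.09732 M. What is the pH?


pH = −log10[H+]
pH = −log10(0.09732) = 1.01

1.01


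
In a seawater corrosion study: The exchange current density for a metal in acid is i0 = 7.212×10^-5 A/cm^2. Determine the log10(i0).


i0 = 7.212×10^-5 A/cm^2
log10(i0) = -4.142

-4.142


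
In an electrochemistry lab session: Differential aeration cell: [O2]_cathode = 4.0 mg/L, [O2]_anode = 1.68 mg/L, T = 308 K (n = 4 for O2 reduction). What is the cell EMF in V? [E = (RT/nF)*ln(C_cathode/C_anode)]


Apply the Nernst concentration-cell relation: E = (RT/nF)*ln(C_cathode/C_anode)
RT/nF = 8.314*308/(4*96485) = 0.006635 V
ln(4.0/1.68) = 0.8675
E = 0.006635 * 0.8675 = 0.00576 V

0.00576 V


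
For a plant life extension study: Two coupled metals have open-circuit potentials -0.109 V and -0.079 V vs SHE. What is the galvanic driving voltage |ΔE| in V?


Driving voltage is the absolute potential difference.
|ΔE| = |-0.109 − (-0.079)| = 0.03 V

0.03 V


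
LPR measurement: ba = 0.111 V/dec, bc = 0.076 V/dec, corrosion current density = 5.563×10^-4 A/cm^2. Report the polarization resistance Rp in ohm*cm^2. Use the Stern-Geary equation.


Apply the Stern-Geary equation: Rp = ba*bc / (2.303*icorr*(ba+bc))
ba*bc = 0.111*0.076 = 0.008436
ba+bc = 0.187; 2.303*icorr*(ba+bc) = 2.303*5.563×10^-4*0.187 = 2.3957671×10^-4
Rp = 0.008436 / 2.3957671×10^-4 = 35.2 ohm*cm^2

35.2 ohm*cm^2


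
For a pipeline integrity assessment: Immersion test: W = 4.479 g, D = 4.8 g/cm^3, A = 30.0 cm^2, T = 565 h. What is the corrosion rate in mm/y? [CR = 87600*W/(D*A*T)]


Apply the mm/y weight-loss relation: CR = 87600 * W / (D * A * T)
Numerator: 87600 * 4.479 = 392360.4
Denominator: 4.8 * 30.0 * 565 = 81360.0
CR = 392360.4 / 81360.0 = 4.82252 mm/y

4.82252 mm/y


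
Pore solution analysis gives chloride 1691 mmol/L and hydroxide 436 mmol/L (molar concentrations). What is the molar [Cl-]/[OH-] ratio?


Threshold parameter = [Cl-] / [OH-] (molar basis; both in mmol/L, so units cancel)
Ratio = 1691 / 436 = 3.88

3.88


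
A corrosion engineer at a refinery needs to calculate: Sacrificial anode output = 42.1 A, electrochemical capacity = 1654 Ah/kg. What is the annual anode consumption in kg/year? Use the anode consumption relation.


Annual consumption = current * hours per year / capacity
Rate = 42.1 * 8760 / 1654 = 223.0 kg/year

223.0 kg/year


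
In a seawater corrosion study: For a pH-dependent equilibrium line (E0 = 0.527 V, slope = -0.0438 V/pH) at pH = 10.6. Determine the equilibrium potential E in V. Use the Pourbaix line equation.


Apply the Pourbaix line equation: E = E0 + slope*pH
E = 0.527 + (-0.0438)*10.6 = 0.527 + (-0.46428) = 0.06272 V
Rounded to 3 decimal places: E = 0.063 V

0.063 V


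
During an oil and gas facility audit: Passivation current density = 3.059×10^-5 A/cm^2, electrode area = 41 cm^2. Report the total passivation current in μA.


I = i_pass * A, then convert A → μA (×10^6)
I = 3.059×10^-5 * 41 * 10^6 = 1254.19 μA

1254.19 μA


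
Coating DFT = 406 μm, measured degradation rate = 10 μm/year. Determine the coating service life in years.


Service life = thickness / degradation rate
Life = 406 / 10 = 40.6 years

40.6 years


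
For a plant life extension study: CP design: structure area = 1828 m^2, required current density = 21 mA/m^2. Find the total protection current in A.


I = area * current density, then convert mA → A (÷1000)
I = 1828 * 21 / 1000 = 38.39 A

38.39 A


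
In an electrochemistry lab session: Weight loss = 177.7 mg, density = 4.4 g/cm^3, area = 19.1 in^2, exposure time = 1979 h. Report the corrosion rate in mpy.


Apply the mpy weight-loss relation: CR = 534 * W / (D * A * T)
Numerator: 534 * 177.7 = 94891.8
Denominator: 4.4 * 19.1 * 1979 = 166315.16
CR = 94891.8 / 166315.16 = 0.5706 mpy

0.5706 mpy


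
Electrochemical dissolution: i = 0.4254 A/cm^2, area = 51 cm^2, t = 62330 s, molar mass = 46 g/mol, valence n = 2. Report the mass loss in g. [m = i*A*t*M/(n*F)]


Apply Faraday's law: m = i*A*t*M / (n*F)
Total charge passed Q = i*A*t = 0.4254*51*62330 = 1352274.282 C
m = Q*M/(n*F) = 1352274.282*46/(2*96485) = 322.35382 g

322.35382 g


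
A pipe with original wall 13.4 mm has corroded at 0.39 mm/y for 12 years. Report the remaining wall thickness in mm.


Remaining wall = original − CR × time
t = 13.4 − 0.39*12 = 13.4 − 4.68 = 8.72 mm

8.72 mm


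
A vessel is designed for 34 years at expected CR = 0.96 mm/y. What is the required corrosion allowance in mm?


Corrosion allowance = CR × design life
CA = 0.96 * 34 = 32.64 mm

32.64 mm


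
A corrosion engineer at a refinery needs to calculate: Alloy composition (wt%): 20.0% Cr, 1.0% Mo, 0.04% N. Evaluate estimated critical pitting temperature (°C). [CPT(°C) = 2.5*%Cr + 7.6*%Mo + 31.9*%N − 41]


Apply the ASTM G48 empirical CPT estimate: CPT(°C) = 2.5*%Cr + 7.6*%Mo + 31.9*%N − 41
2.5*20.0 = 50; 7.6*1.0 = 7.6; 31.9*0.04 = 1.276
CPT = 50 + 7.6 + 1.276 − 41 = 17.876 °C
Rounded to 0.1 °C: CPT ≈ 17.9 °C

17.9 °C


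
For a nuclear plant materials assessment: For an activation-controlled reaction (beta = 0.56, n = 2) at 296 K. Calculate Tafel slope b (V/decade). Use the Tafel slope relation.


Apply the Tafel slope relation: b = 2.303*R*T/(beta*n*F)
Numerator: 2.303 * 8.314 * 296 = 5667.55
Denominator: 0.56 * 2 * 96485 = 108063.2
b = 5667.55 / 108063.2 = 0.052 V/decade

0.052 V/decade


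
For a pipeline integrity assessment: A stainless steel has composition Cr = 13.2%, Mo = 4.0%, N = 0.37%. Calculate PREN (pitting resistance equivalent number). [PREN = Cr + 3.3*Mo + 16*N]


Apply the PREN formula: PREN = Cr + 3.3*Mo + 16*N
PREN = 13.2 + 3.3*4.0 + 16*0.37
PREN = 13.2 + 13.2 + 5.92 = 32.32

32.32


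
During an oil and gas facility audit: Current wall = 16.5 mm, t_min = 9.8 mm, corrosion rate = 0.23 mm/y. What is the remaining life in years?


Apply the remaining-life relation: RL = (t_current − t_min) / CR
RL = (16.5 − 9.8) / 0.23 = 6.7 / 0.23 = 29.1 years

29.1 years


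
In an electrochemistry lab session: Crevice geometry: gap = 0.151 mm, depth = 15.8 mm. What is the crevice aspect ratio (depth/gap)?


Aspect ratio = depth / gap
Ratio = 15.8 / 0.151 = 104.6

104.6


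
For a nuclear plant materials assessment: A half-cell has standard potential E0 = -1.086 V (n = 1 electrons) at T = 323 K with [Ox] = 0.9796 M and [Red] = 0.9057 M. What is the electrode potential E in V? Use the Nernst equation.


Apply the Nernst equation: E = E0 + (RT/nF)*ln([Ox]/[Red])
Step 1: RT/nF = 8.314*323/(1*96485) = 0.02783253 V
Step 2: [Ox]/[Red] = 0.9796/0.9057 = 1.081594
Step 3: ln(1.081594) = 0.078436
Step 4: correction = 0.02783253 * 0.078436 = 0.002 V
E = -1.086 + 0.002 = -1.084 V

-1.084 V


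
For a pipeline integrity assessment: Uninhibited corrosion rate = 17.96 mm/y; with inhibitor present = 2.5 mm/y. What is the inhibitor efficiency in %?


Apply the inhibitor-efficiency definition: IE = (CR_blank − CR_inh)/CR_blank × 100
IE = (17.96 − 2.5) / 17.96 × 100
IE = 15.46 / 17.96 × 100 = 86.1 %

86.1 %


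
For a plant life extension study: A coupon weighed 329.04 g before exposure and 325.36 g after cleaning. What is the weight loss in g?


Weight loss = initial − final
WL = 329.04 − 325.36 = 3.68 g

3.68 g


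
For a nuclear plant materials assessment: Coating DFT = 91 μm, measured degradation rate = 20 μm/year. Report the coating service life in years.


Service life = thickness / degradation rate
Life = 91 / 20 = 4.6 years

4.6 years


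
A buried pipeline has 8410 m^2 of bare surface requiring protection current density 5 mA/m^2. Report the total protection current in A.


I = area * current density, then convert mA → A (÷1000)
I = 8410 * 5 / 1000 = 42.05 A

42.05 A


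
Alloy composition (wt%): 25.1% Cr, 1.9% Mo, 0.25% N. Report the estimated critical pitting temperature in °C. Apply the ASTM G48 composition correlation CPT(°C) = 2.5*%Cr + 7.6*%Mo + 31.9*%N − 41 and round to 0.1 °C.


Apply the ASTM G48 empirical CPT estimate: CPT(°C) = 2.5*%Cr + 7.6*%Mo + 31.9*%N − 41
2.5*25.1 = 62.75; 7.6*1.9 = 14.44; 31.9*0.25 = 7.975
CPT = 62.75 + 14.44 + 7.975 − 41 = 44.165 °C
Rounded to 0.1 °C: CPT ≈ 44.2 °C

44.2 °C


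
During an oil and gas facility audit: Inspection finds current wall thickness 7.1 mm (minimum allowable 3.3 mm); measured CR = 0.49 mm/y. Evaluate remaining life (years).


Apply the remaining-life relation: RL = (t_current − t_min) / CR
RL = (7.1 − 3.3) / 0.49 = 3.8 / 0.49 = 7.8 years

7.8 years


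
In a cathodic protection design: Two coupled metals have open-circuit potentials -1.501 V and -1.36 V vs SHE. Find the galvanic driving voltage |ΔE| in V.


Driving voltage is the absolute potential difference.
|ΔE| = |-1.501 − (-1.36)| = 0.141 V

0.141 V


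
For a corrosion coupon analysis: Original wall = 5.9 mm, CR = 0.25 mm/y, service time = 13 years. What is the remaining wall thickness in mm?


Remaining wall = original − CR × time
t = 5.9 − 0.25*13 = 5.9 − 3.25 = 2.65 mm

2.65 mm


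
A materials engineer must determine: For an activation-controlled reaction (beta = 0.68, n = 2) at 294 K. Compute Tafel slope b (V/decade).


Apply the Tafel slope relation: b = 2.303*R*T/(beta*n*F)
Numerator: 2.303 * 8.314 * 294 = 5629.26
Denominator: 0.68 * 2 * 96485 = 131219.6
b = 5629.26 / 131219.6 = 0.0429 V/decade

0.0429 V/decade


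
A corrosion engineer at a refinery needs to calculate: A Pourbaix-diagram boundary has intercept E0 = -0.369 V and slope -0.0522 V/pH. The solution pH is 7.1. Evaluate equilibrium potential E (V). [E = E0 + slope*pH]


Apply the Pourbaix line equation: E = E0 + slope*pH
E = -0.369 + (-0.0522)*7.1 = -0.369 + (-0.37062) = -0.73962 V
Rounded to 4 decimal places: E = -0.7396 V

-0.7396 V


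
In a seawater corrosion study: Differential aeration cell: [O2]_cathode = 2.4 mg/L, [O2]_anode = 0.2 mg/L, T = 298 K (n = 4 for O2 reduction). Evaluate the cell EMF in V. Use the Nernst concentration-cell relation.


Apply the Nernst concentration-cell relation: E = (RT/nF)*ln(C_cathode/C_anode)
RT/nF = 8.314*298/(4*96485) = 0.00641958 V
ln(2.4/0.2) = 2.48491
E = 0.00641958 * 2.48491 = 0.01595 V

0.01595 V


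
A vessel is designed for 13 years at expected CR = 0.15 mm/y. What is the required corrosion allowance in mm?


Corrosion allowance = CR × design life
CA = 0.15 * 13 = 1.95 mm

1.95 mm


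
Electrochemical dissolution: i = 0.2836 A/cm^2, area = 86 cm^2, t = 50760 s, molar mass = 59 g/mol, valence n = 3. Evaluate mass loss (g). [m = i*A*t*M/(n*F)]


Apply Faraday's law: m = i*A*t*M / (n*F)
Total charge passed Q = i*A*t = 0.2836*86*50760 = 1238016.096 C
m = Q*M/(n*F) = 1238016.096*59/(3*96485) = 252.346 g

252.346 g


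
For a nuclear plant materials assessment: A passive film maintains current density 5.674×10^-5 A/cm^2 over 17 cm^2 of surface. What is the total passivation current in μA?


I = i_pass * A, then convert A → μA (×10^6)
I = 5.674×10^-5 * 17 * 10^6 = 964.58 μA

964.58 μA


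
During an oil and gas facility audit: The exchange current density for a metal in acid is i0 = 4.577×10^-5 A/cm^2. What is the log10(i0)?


i0 = 4.577×10^-5 A/cm^2
log10(i0) = -4.339

-4.339


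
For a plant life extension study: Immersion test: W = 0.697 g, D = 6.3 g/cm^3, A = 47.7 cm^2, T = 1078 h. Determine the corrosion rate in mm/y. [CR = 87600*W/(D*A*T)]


Apply the mm/y weight-loss relation: CR = 87600 * W / (D * A * T)
Numerator: 87600 * 0.697 = 61057.2
Denominator: 6.3 * 47.7 * 1078 = 323949.78
CR = 61057.2 / 323949.78 = 0.1885 mm/y

0.1885 mm/y


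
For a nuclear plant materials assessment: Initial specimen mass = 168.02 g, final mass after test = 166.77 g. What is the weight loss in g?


Weight loss = initial − final
WL = 168.02 − 166.77 = 1.25 g

1.25 g


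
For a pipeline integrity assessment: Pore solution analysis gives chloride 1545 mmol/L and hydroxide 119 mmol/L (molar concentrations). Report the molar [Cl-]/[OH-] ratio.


Threshold parameter = [Cl-] / [OH-] (molar basis; both in mmol/L, so units cancel)
Ratio = 1545 / 119 = 12.98

12.98


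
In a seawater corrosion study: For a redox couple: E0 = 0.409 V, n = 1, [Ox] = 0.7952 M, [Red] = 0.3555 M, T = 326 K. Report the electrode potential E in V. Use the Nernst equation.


Apply the Nernst equation: E = E0 + (RT/nF)*ln([Ox]/[Red])
Step 1: RT/nF = 8.314*326/(1*96485) = 0.02809104 V
Step 2: [Ox]/[Red] = 0.7952/0.3555 = 2.23685
Step 3: ln(2.23685) = 0.805069
Step 4: correction = 0.02809104 * 0.805069 = 0.0226 V
E = 0.409 + 0.0226 = 0.4316 V

0.4316 V


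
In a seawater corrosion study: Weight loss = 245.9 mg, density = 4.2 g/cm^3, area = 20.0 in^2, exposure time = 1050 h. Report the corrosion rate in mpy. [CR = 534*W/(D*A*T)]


Apply the mpy weight-loss relation: CR = 534 * W / (D * A * T)
Numerator: 534 * 245.9 = 131310.6
Denominator: 4.2 * 20.0 * 1050 = 88200.0
CR = 131310.6 / 88200.0 = 1.489 mpy

1.489 mpy


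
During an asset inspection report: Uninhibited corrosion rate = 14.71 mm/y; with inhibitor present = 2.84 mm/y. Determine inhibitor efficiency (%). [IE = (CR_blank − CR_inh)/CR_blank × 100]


Apply the inhibitor-efficiency definition: IE = (CR_blank − CR_inh)/CR_blank × 100
IE = (14.71 − 2.84) / 14.71 × 100
IE = 11.87 / 14.71 × 100 = 80.7 %

80.7 %


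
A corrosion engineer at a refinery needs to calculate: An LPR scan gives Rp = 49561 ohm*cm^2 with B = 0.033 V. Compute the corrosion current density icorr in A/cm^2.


Apply the Stern-Geary relation: icorr = B / Rp
icorr = 0.033 / 49561 = 6.658×10^-7 A/cm^2

6.658×10^-7 A/cm^2


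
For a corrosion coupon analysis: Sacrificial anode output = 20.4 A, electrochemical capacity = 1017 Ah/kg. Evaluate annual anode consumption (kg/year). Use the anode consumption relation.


Annual consumption = current * hours per year / capacity
Rate = 20.4 * 8760 / 1017 = 175.7 kg/year

175.7 kg/year


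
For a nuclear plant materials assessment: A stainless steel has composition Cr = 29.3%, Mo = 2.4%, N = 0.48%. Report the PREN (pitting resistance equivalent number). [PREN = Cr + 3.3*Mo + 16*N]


Apply the PREN formula: PREN = Cr + 3.3*Mo + 16*N
PREN = 29.3 + 3.3*2.4 + 16*0.48
PREN = 29.3 + 7.92 + 7.68 = 44.9

44.9


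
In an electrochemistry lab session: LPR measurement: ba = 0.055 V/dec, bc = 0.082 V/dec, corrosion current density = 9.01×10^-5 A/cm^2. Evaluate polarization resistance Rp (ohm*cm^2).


Apply the Stern-Geary equation: Rp = ba*bc / (2.303*icorr*(ba+bc))
ba*bc = 0.055*0.082 = 0.00451
ba+bc = 0.137; 2.303*icorr*(ba+bc) = 2.303*9.01×10^-5*0.137 = 2.8427541×10^-5
Rp = 0.00451 / 2.8427541×10^-5 = 158.6 ohm*cm^2

158.6 ohm*cm^2


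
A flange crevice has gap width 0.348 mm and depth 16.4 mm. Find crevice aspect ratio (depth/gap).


Aspect ratio = depth / gap
Ratio = 16.4 / 0.348 = 47.1

47.1


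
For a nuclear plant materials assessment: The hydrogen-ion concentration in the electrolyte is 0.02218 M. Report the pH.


pH = −log10[H+]
pH = −log10(0.02218) = 1.65

1.65


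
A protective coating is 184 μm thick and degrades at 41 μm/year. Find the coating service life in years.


Service life = thickness / degradation rate
Life = 184 / 41 = 4.5 years

4.5 years


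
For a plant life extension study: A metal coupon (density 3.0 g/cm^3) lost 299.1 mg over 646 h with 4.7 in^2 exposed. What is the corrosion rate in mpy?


Apply the mpy weight-loss relation: CR = 534 * W / (D * A * T)
Numerator: 534 * 299.1 = 159719.4
Denominator: 3.0 * 4.7 * 646 = 9108.6
CR = 159719.4 / 9108.6 = 17.535 mpy

17.535 mpy


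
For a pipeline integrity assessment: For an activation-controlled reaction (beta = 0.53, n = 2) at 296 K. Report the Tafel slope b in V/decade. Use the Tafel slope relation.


Apply the Tafel slope relation: b = 2.303*R*T/(beta*n*F)
Numerator: 2.303 * 8.314 * 296 = 5667.55
Denominator: 0.53 * 2 * 96485 = 102274.1
b = 5667.55 / 102274.1 = 0.055 V/decade

0.055 V/decade


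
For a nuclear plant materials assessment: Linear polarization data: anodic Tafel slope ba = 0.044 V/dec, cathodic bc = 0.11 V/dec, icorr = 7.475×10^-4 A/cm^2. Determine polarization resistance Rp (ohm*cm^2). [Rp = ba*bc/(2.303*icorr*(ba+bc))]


Apply the Stern-Geary equation: Rp = ba*bc / (2.303*icorr*(ba+bc))
ba*bc = 0.044*0.11 = 0.00484
ba+bc = 0.154; 2.303*icorr*(ba+bc) = 2.303*7.475×10^-4*0.154 = 2.6510985×10^-4
Rp = 0.00484 / 2.6510985×10^-4 = 18.3 ohm*cm^2

18.3 ohm*cm^2


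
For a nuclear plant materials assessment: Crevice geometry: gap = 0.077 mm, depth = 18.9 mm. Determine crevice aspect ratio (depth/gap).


Aspect ratio = depth / gap
Ratio = 18.9 / 0.077 = 245.5

245.5


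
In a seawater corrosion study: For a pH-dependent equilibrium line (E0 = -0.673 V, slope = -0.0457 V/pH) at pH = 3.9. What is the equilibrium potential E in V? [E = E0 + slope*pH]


Apply the Pourbaix line equation: E = E0 + slope*pH
E = -0.673 + (-0.0457)*3.9 = -0.673 + (-0.17823) = -0.85123 V
Rounded to 3 decimal places: E = -0.851 V

-0.851 V


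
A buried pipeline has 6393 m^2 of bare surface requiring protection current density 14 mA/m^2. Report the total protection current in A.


I = area * current density, then convert mA → A (÷1000)
I = 6393 * 14 / 1000 = 89.5 A

89.5 A


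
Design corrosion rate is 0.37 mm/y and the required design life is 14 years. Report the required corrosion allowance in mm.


Corrosion allowance = CR × design life
CA = 0.37 * 14 = 5.18 mm

5.18 mm


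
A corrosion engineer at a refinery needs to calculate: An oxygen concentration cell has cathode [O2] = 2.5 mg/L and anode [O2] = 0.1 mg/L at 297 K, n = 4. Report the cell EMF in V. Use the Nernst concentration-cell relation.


Apply the Nernst concentration-cell relation: E = (RT/nF)*ln(C_cathode/C_anode)
RT/nF = 8.314*297/(4*96485) = 0.00639804 V
ln(2.5/0.1) = 3.21888
E = 0.00639804 * 3.21888 = 0.02059 V

0.02059 V


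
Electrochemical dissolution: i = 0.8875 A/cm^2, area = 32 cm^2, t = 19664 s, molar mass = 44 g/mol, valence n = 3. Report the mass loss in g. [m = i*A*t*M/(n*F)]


Apply Faraday's law: m = i*A*t*M / (n*F)
Total charge passed Q = i*A*t = 0.8875*32*19664 = 558457.6 C
m = Q*M/(n*F) = 558457.6*44/(3*96485) = 84.89103 g

84.89103 g


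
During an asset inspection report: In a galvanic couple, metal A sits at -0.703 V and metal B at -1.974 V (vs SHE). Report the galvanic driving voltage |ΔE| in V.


Driving voltage is the absolute potential difference.
|ΔE| = |-0.703 − (-1.974)| = 1.271 V

1.271 V


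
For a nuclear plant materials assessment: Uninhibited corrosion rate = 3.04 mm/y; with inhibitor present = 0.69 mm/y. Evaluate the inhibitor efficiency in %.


Apply the inhibitor-efficiency definition: IE = (CR_blank − CR_inh)/CR_blank × 100
IE = (3.04 − 0.69) / 3.04 × 100
IE = 2.35 / 3.04 × 100 = 77.3 %

77.3 %


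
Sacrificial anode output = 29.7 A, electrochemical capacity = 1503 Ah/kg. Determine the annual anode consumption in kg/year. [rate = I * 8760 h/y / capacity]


Annual consumption = current * hours per year / capacity
Rate = 29.7 * 8760 / 1503 = 173.1 kg/year

173.1 kg/year


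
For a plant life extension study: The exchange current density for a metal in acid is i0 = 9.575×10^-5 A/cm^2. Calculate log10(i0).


i0 = 9.575×10^-5 A/cm^2
log10(i0) = -4.019

-4.019


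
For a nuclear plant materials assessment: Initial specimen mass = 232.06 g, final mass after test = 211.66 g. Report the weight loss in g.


Weight loss = initial − final
WL = 232.06 − 211.66 = 20.4 g

20.4 g


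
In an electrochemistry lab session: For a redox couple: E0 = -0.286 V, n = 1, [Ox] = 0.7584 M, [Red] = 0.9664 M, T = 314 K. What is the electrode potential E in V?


Apply the Nernst equation: E = E0 + (RT/nF)*ln([Ox]/[Red])
Step 1: RT/nF = 8.314*314/(1*96485) = 0.02705701 V
Step 2: [Ox]/[Red] = 0.7584/0.9664 = 0.784768
Step 3: ln(0.784768) = -0.242367
Step 4: correction = 0.02705701 * -0.242367 = -0.007 V
E = -0.286 + -0.007 = -0.293 V

-0.293 V


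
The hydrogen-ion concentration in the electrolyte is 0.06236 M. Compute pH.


pH = −log10[H+]
pH = −log10(0.06236) = 1.21

1.21


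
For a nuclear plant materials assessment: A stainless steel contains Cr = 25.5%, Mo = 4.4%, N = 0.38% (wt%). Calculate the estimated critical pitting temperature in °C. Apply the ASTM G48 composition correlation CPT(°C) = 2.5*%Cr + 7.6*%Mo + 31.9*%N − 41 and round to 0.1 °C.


Apply the ASTM G48 empirical CPT estimate: CPT(°C) = 2.5*%Cr + 7.6*%Mo + 31.9*%N − 41
2.5*25.5 = 63.75; 7.6*4.4 = 33.44; 31.9*0.38 = 12.122
CPT = 63.75 + 33.44 + 12.122 − 41 = 68.312 °C
Rounded to 0.1 °C: CPT ≈ 68.3 °C

68.3 °C
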